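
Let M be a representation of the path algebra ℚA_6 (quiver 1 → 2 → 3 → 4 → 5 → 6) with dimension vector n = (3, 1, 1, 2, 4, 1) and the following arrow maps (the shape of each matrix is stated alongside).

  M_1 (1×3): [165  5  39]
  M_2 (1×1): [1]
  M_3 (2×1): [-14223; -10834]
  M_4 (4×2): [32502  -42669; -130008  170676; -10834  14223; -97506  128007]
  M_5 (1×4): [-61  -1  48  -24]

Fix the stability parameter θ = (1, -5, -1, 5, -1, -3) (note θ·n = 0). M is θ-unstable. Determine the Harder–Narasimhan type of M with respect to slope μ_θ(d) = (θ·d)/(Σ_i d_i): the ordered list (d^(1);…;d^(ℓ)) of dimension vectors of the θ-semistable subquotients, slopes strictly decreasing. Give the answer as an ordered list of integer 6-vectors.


Barcode: M ≅ I[1,1]^2, I[1,4], I[4,6], I[5,5]^3. HN layers by μ_θ (5 steps, strictly decreasing):
  μ^(1)=5; μ^(2)=1; μ^(3)=1/3; μ^(4)=-1; μ^(5)=-2

((0, 0, 0, 1, 0, 0); (2, 0, 0, 0, 0, 0); (0, 0, 0, 1, 1, 1); (0, 0, 1, 0, 3, 0); (1, 1, 0, 0, 0, 0))


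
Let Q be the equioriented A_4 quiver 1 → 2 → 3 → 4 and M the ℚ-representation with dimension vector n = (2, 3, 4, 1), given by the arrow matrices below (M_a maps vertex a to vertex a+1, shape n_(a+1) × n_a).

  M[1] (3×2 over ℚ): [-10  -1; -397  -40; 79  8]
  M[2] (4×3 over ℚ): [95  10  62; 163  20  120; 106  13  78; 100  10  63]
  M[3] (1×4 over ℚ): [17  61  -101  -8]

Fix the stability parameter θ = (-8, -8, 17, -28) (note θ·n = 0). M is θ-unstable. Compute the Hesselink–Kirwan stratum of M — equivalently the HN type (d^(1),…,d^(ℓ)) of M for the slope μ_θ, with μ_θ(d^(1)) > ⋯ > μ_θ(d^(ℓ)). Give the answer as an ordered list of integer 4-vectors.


Via rank(M_{q-1}∘⋯∘M_p): M ≅ I[1,3], I[1,4], I[2,3], I[3,3].
μ_θ-semistable layers: μ^(1)=17; μ^(2)=-11/2; μ^(3)=-8

((0, 0, 3, 0); (0, 0, 1, 1); (2, 3, 0, 0))


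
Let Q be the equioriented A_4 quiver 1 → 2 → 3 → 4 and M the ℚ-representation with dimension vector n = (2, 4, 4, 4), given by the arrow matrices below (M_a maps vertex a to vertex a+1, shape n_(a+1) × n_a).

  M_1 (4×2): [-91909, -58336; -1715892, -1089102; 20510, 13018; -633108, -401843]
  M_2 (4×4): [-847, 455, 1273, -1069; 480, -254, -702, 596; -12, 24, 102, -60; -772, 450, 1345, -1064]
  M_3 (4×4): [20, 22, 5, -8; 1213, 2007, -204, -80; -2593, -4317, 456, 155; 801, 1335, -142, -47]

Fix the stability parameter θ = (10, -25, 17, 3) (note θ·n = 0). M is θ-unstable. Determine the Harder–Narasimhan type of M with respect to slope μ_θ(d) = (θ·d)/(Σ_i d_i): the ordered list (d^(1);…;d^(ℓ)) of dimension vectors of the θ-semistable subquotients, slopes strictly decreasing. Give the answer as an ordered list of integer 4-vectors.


Barcode: M ≅ I[1,2], I[1,4], I[2,4]^2, I[3,4]. HN layers by μ_θ (3 steps, strictly decreasing):
  μ^(1)=10; μ^(2)=-15/2; μ^(3)=-25

((0, 0, 4, 4); (2, 2, 0, 0); (0, 2, 0, 0))


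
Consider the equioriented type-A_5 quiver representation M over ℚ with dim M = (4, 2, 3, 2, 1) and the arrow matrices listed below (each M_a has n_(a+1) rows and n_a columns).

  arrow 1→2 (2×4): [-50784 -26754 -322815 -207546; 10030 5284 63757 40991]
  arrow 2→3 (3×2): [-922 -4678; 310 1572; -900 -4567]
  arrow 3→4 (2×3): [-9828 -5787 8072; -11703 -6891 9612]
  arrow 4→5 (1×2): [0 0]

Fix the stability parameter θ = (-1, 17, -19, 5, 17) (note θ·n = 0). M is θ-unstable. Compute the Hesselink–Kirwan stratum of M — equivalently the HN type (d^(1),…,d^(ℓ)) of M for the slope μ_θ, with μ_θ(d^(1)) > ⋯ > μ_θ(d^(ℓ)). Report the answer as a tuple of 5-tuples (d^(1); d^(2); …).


Via rank(M_{q-1}∘⋯∘M_p): M ≅ I[1,1]^2, I[1,4]^2, I[3,3], I[5,5].
μ_θ-semistable layers: μ^(1)=17; μ^(2)=5; μ^(3)=-1; μ^(4)=-19

((0, 0, 0, 0, 1); (0, 0, 0, 2, 0); (4, 2, 2, 0, 0); (0, 0, 1, 0, 0))


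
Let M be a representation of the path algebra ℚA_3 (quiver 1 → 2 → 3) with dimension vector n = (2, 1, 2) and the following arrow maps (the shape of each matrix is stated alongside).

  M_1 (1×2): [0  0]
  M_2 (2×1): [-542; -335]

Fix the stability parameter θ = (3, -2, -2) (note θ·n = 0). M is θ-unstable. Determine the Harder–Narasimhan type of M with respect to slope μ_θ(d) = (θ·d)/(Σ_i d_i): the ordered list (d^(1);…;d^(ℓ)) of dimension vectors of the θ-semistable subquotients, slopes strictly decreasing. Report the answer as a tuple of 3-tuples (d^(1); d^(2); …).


Interval decomposition of M: I[1,1]^2, I[2,3], I[3,3].
HN type (ℓ=2): μ^(1)=3; μ^(2)=-2

((2, 0, 0); (0, 1, 2))


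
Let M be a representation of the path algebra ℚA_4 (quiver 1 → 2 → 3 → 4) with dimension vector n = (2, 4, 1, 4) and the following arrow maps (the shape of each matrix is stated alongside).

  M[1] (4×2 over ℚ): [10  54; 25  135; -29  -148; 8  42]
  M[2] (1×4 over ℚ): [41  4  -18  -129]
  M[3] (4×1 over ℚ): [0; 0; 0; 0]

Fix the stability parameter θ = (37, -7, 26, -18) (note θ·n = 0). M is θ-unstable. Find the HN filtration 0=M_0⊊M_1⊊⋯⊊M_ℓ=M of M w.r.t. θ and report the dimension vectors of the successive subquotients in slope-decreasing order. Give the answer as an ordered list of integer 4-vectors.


Barcode: M ≅ I[1,2]^2, I[2,2], I[2,3], I[4,4]^4. HN layers by μ_θ (4 steps, strictly decreasing):
  μ^(1)=26; μ^(2)=15; μ^(3)=-7; μ^(4)=-18

((0, 0, 1, 0); (2, 2, 0, 0); (0, 2, 0, 0); (0, 0, 0, 4))


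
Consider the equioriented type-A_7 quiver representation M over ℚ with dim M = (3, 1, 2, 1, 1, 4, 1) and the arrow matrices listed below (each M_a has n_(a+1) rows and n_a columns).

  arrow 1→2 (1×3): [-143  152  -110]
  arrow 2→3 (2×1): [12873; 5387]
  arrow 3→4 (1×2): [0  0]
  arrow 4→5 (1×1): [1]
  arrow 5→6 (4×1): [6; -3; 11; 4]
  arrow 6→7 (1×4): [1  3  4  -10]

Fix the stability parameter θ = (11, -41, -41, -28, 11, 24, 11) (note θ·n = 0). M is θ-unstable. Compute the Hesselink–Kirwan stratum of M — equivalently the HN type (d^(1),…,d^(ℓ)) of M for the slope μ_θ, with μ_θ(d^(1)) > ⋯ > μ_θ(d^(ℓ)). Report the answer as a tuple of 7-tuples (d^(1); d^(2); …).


Barcode: M ≅ I[1,1]^2, I[1,3], I[3,3], I[4,7], I[6,6]^3. HN layers by μ_θ (6 steps, strictly decreasing):
  μ^(1)=24; μ^(2)=35/2; μ^(3)=11; μ^(4)=-71/3; μ^(5)=-28; μ^(6)=-41

((0, 0, 0, 0, 0, 3, 0); (0, 0, 0, 0, 0, 1, 1); (2, 0, 0, 0, 1, 0, 0); (1, 1, 1, 0, 0, 0, 0); (0, 0, 0, 1, 0, 0, 0); (0, 0, 1, 0, 0, 0, 0))


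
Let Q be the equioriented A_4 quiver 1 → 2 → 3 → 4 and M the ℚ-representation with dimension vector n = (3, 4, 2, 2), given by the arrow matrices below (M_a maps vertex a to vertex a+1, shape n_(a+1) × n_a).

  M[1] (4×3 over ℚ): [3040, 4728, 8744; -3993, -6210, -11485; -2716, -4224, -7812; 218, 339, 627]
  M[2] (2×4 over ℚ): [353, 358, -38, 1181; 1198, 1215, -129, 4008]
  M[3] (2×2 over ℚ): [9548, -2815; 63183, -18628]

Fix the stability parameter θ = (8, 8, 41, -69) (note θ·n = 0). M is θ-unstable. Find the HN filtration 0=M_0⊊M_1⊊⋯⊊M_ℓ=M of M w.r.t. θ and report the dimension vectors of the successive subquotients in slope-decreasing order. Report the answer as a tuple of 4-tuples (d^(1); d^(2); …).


Interval decomposition of M: I[1,1], I[1,4]^2, I[2,2]^2.
HN type (ℓ=2): μ^(1)=8; μ^(2)=-3

((1, 2, 0, 0); (2, 2, 2, 2))


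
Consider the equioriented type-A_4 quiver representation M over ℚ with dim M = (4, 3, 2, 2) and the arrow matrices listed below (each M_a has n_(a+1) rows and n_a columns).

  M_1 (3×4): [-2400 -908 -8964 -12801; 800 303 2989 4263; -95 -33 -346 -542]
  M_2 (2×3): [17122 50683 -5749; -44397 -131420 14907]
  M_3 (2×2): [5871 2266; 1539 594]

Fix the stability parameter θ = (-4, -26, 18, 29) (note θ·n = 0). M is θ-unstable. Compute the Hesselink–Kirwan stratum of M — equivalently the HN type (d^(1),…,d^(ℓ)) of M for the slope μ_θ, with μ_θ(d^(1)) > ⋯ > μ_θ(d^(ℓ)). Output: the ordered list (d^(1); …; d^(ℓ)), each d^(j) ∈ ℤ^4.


Via rank(M_{q-1}∘⋯∘M_p): M ≅ I[1,1], I[1,2], I[1,3], I[1,4], I[4,4].
μ_θ-semistable layers: μ^(1)=29; μ^(2)=18; μ^(3)=-4; μ^(4)=-15

((0, 0, 0, 2); (0, 0, 2, 0); (1, 0, 0, 0); (3, 3, 0, 0))


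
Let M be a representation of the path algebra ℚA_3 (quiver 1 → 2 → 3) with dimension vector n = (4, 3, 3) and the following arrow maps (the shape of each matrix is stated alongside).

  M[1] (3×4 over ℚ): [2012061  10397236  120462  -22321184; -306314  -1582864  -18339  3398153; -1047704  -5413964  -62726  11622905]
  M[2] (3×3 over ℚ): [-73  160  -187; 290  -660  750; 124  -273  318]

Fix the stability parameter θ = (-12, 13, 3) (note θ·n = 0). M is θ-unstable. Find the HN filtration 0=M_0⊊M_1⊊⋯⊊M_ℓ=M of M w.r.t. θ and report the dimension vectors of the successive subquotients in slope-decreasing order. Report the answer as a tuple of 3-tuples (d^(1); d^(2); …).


Interval decomposition of M: I[1,1], I[1,2], I[1,3]^2, I[3,3].
HN type (ℓ=4): μ^(1)=13; μ^(2)=8; μ^(3)=3; μ^(4)=-12

((0, 1, 0); (0, 2, 2); (0, 0, 1); (4, 0, 0))


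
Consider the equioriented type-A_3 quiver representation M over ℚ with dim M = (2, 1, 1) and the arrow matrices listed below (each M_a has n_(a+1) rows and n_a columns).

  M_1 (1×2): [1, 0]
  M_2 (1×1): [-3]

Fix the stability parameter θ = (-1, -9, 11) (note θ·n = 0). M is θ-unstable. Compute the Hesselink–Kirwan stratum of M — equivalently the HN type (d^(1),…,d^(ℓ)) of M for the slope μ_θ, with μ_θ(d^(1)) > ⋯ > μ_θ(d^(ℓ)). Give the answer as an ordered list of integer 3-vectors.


Via rank(M_{q-1}∘⋯∘M_p): M ≅ I[1,1], I[1,3].
μ_θ-semistable layers: μ^(1)=11; μ^(2)=-1; μ^(3)=-5

((0, 0, 1); (1, 0, 0); (1, 1, 0))


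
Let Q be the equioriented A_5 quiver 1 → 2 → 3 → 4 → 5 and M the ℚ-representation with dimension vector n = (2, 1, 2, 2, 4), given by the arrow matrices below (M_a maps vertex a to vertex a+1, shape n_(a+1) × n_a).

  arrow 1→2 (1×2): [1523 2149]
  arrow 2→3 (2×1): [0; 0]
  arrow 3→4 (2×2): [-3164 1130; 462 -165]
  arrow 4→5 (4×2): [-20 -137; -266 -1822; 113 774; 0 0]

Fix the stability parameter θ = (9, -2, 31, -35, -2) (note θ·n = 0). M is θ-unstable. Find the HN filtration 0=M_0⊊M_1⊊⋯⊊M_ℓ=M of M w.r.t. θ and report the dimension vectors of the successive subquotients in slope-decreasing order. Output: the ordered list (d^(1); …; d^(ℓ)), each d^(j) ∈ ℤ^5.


Interval decomposition of M: I[1,1], I[1,2], I[3,3], I[3,5], I[4,5], I[5,5]^2.
HN type (ℓ=5): μ^(1)=31; μ^(2)=9; μ^(3)=7/2; μ^(4)=-2; μ^(5)=-35

((0, 0, 1, 0, 0); (1, 0, 0, 0, 0); (1, 1, 0, 0, 0); (0, 0, 1, 1, 4); (0, 0, 0, 1, 0))


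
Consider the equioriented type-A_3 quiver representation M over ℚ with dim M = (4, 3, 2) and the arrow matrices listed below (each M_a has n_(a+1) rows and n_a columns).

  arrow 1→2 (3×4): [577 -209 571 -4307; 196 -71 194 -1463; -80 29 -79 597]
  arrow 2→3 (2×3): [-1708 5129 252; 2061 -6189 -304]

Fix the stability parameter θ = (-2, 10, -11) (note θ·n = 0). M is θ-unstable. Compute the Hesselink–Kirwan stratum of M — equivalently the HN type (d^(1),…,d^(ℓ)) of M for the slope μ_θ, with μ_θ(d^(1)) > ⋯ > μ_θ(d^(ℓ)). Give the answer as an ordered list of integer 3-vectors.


Interval decomposition of M: I[1,1], I[1,2], I[1,3]^2.
HN type (ℓ=3): μ^(1)=10; μ^(2)=-1/2; μ^(3)=-2

((0, 1, 0); (0, 2, 2); (4, 0, 0))


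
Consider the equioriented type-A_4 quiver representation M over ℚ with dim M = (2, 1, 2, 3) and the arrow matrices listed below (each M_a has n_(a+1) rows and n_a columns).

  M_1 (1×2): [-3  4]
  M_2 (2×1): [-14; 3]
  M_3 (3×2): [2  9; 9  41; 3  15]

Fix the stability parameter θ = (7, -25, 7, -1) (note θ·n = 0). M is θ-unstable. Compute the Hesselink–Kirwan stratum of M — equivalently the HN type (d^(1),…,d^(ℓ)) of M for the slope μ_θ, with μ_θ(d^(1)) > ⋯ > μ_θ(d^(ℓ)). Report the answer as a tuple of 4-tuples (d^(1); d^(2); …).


Interval decomposition of M: I[1,1], I[1,4], I[3,4], I[4,4].
HN type (ℓ=4): μ^(1)=7; μ^(2)=3; μ^(3)=-1; μ^(4)=-9

((1, 0, 0, 0); (0, 0, 2, 2); (0, 0, 0, 1); (1, 1, 0, 0))


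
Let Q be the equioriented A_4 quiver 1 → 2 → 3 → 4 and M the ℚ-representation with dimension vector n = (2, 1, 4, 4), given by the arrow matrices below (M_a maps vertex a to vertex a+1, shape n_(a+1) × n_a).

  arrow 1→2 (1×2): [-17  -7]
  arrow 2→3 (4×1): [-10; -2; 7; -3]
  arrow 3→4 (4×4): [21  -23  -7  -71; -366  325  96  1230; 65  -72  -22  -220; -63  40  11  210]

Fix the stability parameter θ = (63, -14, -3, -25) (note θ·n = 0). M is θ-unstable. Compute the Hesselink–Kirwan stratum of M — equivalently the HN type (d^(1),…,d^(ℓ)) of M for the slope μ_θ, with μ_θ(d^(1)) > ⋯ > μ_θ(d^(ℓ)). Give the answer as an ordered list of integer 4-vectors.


Interval decomposition of M: I[1,1], I[1,4], I[3,4]^3.
HN type (ℓ=3): μ^(1)=63; μ^(2)=21/4; μ^(3)=-14

((1, 0, 0, 0); (1, 1, 1, 1); (0, 0, 3, 3))


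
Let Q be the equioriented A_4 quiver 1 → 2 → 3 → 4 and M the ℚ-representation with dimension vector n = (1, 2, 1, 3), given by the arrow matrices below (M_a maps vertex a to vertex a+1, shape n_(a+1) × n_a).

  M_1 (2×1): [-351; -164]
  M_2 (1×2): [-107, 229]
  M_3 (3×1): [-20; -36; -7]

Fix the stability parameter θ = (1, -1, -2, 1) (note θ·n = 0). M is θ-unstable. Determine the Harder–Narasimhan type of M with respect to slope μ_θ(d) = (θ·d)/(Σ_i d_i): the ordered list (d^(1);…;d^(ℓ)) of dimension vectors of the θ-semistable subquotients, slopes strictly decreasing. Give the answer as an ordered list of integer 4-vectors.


Via rank(M_{q-1}∘⋯∘M_p): M ≅ I[1,4], I[2,2], I[4,4]^2.
μ_θ-semistable layers: μ^(1)=1; μ^(2)=-2/3; μ^(3)=-1

((0, 0, 0, 3); (1, 1, 1, 0); (0, 1, 0, 0))


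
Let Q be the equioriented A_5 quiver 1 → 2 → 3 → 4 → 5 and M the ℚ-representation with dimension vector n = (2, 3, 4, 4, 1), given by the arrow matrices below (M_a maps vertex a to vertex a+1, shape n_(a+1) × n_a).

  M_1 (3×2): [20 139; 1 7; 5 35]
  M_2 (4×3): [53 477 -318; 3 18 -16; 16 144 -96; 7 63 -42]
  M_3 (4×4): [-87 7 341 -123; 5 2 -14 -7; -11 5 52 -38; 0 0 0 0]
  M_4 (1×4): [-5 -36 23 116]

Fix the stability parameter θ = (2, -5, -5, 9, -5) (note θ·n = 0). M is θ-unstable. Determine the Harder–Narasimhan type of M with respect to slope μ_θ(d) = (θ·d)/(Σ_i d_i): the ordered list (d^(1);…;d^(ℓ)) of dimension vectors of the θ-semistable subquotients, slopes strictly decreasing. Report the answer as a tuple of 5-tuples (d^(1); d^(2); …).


Barcode: M ≅ I[1,4], I[1,5], I[2,2], I[3,3], I[3,4], I[4,4]. HN layers by μ_θ (4 steps, strictly decreasing):
  μ^(1)=9; μ^(2)=2; μ^(3)=-8/3; μ^(4)=-5

((0, 0, 0, 3, 0); (0, 0, 0, 1, 1); (2, 2, 2, 0, 0); (0, 1, 2, 0, 0))


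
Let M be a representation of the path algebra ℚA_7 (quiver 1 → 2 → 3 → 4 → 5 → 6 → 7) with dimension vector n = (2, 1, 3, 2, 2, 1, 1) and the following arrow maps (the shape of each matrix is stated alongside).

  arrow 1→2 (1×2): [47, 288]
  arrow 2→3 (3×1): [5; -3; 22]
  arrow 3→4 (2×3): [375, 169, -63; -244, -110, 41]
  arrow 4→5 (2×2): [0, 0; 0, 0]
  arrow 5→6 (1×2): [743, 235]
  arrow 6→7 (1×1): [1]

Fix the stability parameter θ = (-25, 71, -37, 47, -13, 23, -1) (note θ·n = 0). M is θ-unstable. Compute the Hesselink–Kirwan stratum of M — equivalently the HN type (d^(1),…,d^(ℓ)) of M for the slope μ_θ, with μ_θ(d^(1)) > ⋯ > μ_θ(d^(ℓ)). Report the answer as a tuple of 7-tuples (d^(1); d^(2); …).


Via rank(M_{q-1}∘⋯∘M_p): M ≅ I[1,1], I[1,4], I[3,3], I[3,4], I[5,5], I[5,7].
μ_θ-semistable layers: μ^(1)=47; μ^(2)=17; μ^(3)=11; μ^(4)=-13; μ^(5)=-25; μ^(6)=-37

((0, 0, 0, 2, 0, 0, 0); (0, 1, 1, 0, 0, 0, 0); (0, 0, 0, 0, 0, 1, 1); (0, 0, 0, 0, 2, 0, 0); (2, 0, 0, 0, 0, 0, 0); (0, 0, 2, 0, 0, 0, 0))


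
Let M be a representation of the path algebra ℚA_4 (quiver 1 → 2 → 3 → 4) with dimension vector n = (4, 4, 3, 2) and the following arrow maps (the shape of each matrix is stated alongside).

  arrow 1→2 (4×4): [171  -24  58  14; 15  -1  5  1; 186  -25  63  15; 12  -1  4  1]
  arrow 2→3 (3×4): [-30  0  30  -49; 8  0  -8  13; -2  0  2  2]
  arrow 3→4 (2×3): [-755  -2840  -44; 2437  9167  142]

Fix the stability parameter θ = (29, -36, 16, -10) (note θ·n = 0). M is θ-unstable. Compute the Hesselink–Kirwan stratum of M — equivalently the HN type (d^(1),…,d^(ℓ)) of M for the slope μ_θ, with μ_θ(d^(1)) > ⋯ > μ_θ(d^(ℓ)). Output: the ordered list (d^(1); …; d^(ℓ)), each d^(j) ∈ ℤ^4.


Interval decomposition of M: I[1,1], I[1,2], I[1,4]^2, I[2,2], I[3,3].
HN type (ℓ=5): μ^(1)=29; μ^(2)=16; μ^(3)=3; μ^(4)=-7/2; μ^(5)=-36

((1, 0, 0, 0); (0, 0, 1, 0); (0, 0, 2, 2); (3, 3, 0, 0); (0, 1, 0, 0))


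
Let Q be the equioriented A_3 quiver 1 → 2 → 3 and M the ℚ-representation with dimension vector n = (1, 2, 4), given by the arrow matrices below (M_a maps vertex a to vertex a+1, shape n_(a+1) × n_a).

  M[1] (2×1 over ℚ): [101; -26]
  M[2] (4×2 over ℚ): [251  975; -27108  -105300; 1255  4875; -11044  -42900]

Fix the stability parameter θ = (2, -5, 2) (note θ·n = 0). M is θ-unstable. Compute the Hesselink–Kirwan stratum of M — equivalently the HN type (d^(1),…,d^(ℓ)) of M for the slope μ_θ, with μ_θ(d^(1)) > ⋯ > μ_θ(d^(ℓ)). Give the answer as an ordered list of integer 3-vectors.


Interval decomposition of M: I[1,3], I[2,2], I[3,3]^3.
HN type (ℓ=3): μ^(1)=2; μ^(2)=-3/2; μ^(3)=-5

((0, 0, 4); (1, 1, 0); (0, 1, 0))


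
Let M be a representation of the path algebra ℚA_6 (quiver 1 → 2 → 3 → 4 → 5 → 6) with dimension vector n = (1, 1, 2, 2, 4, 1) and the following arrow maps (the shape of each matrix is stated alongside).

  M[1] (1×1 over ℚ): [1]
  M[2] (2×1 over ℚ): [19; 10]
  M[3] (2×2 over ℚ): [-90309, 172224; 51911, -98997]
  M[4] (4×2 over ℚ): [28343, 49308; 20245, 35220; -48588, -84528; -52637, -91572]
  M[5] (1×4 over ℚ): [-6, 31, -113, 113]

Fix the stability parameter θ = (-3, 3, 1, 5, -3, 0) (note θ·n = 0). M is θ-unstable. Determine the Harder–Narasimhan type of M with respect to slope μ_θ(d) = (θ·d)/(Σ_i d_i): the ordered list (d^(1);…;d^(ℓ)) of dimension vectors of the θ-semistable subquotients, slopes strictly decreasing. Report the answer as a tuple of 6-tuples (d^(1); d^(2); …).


Via rank(M_{q-1}∘⋯∘M_p): M ≅ I[1,5], I[3,4], I[5,5]^2, I[5,6].
μ_θ-semistable layers: μ^(1)=5; μ^(2)=3/2; μ^(3)=1; μ^(4)=0; μ^(5)=-3

((0, 0, 0, 1, 0, 0); (0, 1, 1, 1, 1, 0); (0, 0, 1, 0, 0, 0); (0, 0, 0, 0, 0, 1); (1, 0, 0, 0, 3, 0))


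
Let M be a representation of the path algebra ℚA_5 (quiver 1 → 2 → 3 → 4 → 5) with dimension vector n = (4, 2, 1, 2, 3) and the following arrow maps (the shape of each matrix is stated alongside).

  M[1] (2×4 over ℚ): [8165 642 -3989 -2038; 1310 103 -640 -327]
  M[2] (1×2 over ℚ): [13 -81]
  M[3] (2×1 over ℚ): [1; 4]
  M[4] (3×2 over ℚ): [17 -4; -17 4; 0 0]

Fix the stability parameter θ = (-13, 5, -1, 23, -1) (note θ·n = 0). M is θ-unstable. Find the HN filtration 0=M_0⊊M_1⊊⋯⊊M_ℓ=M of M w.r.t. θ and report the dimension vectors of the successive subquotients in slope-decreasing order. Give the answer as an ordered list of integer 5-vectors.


Via rank(M_{q-1}∘⋯∘M_p): M ≅ I[1,1]^2, I[1,2], I[1,5], I[4,4], I[5,5]^2.
μ_θ-semistable layers: μ^(1)=23; μ^(2)=11; μ^(3)=5; μ^(4)=2; μ^(5)=-1; μ^(6)=-13

((0, 0, 0, 1, 0); (0, 0, 0, 1, 1); (0, 1, 0, 0, 0); (0, 1, 1, 0, 0); (0, 0, 0, 0, 2); (4, 0, 0, 0, 0))


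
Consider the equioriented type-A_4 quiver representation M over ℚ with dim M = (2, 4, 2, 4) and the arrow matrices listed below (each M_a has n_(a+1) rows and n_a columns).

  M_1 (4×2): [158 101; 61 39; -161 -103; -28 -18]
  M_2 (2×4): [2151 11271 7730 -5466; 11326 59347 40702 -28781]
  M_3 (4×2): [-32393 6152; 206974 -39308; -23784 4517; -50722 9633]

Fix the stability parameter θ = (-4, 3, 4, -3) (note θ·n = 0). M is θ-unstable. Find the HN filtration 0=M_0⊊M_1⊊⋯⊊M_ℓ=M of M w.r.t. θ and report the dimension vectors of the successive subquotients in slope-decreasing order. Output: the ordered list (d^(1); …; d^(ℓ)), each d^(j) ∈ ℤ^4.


Barcode: M ≅ I[1,4]^2, I[2,2]^2, I[4,4]^2. HN layers by μ_θ (4 steps, strictly decreasing):
  μ^(1)=3; μ^(2)=4/3; μ^(3)=-3; μ^(4)=-4

((0, 2, 0, 0); (0, 2, 2, 2); (0, 0, 0, 2); (2, 0, 0, 0))


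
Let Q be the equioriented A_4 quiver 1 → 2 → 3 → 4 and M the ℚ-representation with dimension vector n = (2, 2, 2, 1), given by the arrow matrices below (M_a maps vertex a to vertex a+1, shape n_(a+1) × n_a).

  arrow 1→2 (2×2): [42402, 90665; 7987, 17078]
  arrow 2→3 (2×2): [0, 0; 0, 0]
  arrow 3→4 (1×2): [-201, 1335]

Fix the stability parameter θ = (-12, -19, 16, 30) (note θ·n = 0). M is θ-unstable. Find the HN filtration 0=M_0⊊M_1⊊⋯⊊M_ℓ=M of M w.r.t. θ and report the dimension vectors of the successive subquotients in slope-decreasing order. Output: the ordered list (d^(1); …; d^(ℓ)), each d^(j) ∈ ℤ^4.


Via rank(M_{q-1}∘⋯∘M_p): M ≅ I[1,2]^2, I[3,3], I[3,4].
μ_θ-semistable layers: μ^(1)=30; μ^(2)=16; μ^(3)=-31/2

((0, 0, 0, 1); (0, 0, 2, 0); (2, 2, 0, 0))


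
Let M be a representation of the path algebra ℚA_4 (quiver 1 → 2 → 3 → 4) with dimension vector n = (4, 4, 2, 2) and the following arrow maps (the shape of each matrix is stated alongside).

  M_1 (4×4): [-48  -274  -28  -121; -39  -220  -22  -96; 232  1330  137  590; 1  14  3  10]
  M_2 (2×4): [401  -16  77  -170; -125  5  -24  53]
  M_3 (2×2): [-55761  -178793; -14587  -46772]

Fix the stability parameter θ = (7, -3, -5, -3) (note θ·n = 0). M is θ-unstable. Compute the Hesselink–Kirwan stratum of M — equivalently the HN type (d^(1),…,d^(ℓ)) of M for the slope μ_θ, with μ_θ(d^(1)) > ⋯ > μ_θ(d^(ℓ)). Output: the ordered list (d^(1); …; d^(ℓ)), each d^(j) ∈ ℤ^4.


Barcode: M ≅ I[1,1], I[1,2]^2, I[1,4], I[2,4]. HN layers by μ_θ (5 steps, strictly decreasing):
  μ^(1)=7; μ^(2)=2; μ^(3)=-1; μ^(4)=-3; μ^(5)=-4

((1, 0, 0, 0); (2, 2, 0, 0); (1, 1, 1, 1); (0, 0, 0, 1); (0, 1, 1, 0))


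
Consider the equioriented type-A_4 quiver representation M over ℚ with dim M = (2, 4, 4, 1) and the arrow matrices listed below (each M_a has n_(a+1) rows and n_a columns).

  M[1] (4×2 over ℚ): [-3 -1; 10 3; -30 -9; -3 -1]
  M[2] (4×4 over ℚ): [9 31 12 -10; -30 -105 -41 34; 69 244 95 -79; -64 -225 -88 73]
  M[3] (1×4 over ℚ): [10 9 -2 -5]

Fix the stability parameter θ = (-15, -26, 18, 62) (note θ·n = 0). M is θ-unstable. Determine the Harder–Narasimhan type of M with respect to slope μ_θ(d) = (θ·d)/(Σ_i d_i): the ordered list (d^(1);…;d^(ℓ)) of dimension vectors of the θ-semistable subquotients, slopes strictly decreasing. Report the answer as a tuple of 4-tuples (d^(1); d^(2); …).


Barcode: M ≅ I[1,3], I[1,4], I[2,3]^2. HN layers by μ_θ (4 steps, strictly decreasing):
  μ^(1)=62; μ^(2)=18; μ^(3)=-41/2; μ^(4)=-26

((0, 0, 0, 1); (0, 0, 4, 0); (2, 2, 0, 0); (0, 2, 0, 0))


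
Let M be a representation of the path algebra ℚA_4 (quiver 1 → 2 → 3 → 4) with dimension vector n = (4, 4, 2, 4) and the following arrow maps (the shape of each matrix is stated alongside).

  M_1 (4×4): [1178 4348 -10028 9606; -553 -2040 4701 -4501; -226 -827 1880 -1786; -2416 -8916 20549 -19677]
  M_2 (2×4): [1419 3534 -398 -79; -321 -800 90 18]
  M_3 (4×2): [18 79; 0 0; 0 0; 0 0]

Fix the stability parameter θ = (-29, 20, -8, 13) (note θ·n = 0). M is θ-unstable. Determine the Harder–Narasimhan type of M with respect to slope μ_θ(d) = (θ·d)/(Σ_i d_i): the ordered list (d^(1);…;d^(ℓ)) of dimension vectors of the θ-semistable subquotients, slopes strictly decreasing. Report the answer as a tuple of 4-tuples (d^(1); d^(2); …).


Barcode: M ≅ I[1,2]^2, I[1,3], I[1,4], I[4,4]^3. HN layers by μ_θ (4 steps, strictly decreasing):
  μ^(1)=20; μ^(2)=13; μ^(3)=6; μ^(4)=-29

((0, 2, 0, 0); (0, 0, 0, 4); (0, 2, 2, 0); (4, 0, 0, 0))


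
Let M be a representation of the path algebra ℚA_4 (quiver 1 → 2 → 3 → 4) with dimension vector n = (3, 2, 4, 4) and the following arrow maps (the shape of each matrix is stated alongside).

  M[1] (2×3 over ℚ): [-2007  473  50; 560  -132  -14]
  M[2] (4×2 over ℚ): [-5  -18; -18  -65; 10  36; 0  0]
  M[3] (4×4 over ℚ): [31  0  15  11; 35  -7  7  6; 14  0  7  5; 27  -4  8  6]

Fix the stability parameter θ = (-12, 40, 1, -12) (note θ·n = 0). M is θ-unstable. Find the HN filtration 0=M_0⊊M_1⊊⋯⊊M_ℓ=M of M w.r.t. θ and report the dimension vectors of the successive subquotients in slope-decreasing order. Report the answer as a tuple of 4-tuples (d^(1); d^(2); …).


Interval decomposition of M: I[1,1], I[1,4]^2, I[3,3], I[3,4], I[4,4].
HN type (ℓ=4): μ^(1)=29/3; μ^(2)=1; μ^(3)=-11/2; μ^(4)=-12

((0, 2, 2, 2); (0, 0, 1, 0); (0, 0, 1, 1); (3, 0, 0, 1))


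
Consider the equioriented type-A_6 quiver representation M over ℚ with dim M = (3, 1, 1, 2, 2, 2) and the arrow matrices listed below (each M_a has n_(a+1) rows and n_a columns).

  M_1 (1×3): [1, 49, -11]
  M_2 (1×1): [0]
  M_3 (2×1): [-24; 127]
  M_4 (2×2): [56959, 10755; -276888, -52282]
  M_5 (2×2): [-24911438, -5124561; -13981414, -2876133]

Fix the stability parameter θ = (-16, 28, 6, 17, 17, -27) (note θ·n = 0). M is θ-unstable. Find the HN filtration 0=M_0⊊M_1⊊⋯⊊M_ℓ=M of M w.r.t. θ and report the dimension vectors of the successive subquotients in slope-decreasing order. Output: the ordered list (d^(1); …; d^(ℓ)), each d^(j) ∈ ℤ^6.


Barcode: M ≅ I[1,1]^2, I[1,2], I[3,5], I[4,6], I[6,6]. HN layers by μ_θ (6 steps, strictly decreasing):
  μ^(1)=28; μ^(2)=17; μ^(3)=6; μ^(4)=7/3; μ^(5)=-16; μ^(6)=-27

((0, 1, 0, 0, 0, 0); (0, 0, 0, 1, 1, 0); (0, 0, 1, 0, 0, 0); (0, 0, 0, 1, 1, 1); (3, 0, 0, 0, 0, 0); (0, 0, 0, 0, 0, 1))


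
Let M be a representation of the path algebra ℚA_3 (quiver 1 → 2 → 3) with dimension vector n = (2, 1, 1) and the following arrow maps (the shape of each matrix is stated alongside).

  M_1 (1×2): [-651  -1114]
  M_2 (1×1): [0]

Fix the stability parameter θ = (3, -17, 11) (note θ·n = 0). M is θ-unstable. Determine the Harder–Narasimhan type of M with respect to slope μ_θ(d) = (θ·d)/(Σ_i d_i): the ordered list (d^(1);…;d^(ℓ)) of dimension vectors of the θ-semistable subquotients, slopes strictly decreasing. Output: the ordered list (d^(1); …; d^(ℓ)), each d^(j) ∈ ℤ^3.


Via rank(M_{q-1}∘⋯∘M_p): M ≅ I[1,1], I[1,2], I[3,3].
μ_θ-semistable layers: μ^(1)=11; μ^(2)=3; μ^(3)=-7

((0, 0, 1); (1, 0, 0); (1, 1, 0))


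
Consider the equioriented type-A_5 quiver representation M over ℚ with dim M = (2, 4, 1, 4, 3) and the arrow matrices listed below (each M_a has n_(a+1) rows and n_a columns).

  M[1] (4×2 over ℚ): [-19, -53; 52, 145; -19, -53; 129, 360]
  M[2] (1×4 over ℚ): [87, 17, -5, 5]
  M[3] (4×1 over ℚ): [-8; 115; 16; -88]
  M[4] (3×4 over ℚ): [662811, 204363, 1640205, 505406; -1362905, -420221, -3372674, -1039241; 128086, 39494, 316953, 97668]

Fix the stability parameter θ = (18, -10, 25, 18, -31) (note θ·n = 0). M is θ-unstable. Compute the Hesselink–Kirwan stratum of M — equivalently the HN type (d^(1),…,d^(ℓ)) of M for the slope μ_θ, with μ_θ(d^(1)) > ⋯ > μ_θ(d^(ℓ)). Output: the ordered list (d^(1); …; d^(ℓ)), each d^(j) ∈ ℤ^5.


Barcode: M ≅ I[1,2], I[1,5], I[2,2]^2, I[4,4], I[4,5]^2. HN layers by μ_θ (4 steps, strictly decreasing):
  μ^(1)=18; μ^(2)=4; μ^(3)=-13/2; μ^(4)=-10

((0, 0, 0, 1, 0); (2, 2, 1, 1, 1); (0, 0, 0, 2, 2); (0, 2, 0, 0, 0))


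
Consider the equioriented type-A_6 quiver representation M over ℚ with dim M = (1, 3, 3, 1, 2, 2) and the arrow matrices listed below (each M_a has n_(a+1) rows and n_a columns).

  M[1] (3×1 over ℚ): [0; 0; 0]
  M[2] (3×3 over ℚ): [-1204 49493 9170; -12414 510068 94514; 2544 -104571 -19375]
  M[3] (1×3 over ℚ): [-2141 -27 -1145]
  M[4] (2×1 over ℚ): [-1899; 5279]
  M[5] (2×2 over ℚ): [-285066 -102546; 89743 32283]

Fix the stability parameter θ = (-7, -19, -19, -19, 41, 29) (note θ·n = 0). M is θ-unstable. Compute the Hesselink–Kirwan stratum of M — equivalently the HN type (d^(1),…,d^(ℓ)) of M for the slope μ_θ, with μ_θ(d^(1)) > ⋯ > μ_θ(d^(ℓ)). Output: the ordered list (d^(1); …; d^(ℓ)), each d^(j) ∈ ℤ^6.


Via rank(M_{q-1}∘⋯∘M_p): M ≅ I[1,1], I[2,3]^2, I[2,5], I[5,6], I[6,6].
μ_θ-semistable layers: μ^(1)=41; μ^(2)=35; μ^(3)=29; μ^(4)=-7; μ^(5)=-19

((0, 0, 0, 0, 1, 0); (0, 0, 0, 0, 1, 1); (0, 0, 0, 0, 0, 1); (1, 0, 0, 0, 0, 0); (0, 3, 3, 1, 0, 0))


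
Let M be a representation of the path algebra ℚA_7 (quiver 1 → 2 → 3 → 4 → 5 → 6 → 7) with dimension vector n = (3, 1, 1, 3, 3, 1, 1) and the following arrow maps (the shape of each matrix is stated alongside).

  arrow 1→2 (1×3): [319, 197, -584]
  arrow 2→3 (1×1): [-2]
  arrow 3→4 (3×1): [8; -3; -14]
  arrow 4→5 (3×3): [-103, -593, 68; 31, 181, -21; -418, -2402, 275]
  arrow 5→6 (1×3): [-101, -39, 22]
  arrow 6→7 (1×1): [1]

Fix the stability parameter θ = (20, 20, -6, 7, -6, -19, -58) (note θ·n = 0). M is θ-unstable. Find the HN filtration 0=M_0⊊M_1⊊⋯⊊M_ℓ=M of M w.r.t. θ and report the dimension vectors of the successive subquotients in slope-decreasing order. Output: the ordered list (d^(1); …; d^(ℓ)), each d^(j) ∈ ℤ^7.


Interval decomposition of M: I[1,1]^2, I[1,5], I[4,4], I[4,7], I[5,5].
HN type (ℓ=4): μ^(1)=20; μ^(2)=7; μ^(3)=-6; μ^(4)=-19

((2, 0, 0, 0, 0, 0, 0); (1, 1, 1, 2, 1, 0, 0); (0, 0, 0, 0, 1, 0, 0); (0, 0, 0, 1, 1, 1, 1))


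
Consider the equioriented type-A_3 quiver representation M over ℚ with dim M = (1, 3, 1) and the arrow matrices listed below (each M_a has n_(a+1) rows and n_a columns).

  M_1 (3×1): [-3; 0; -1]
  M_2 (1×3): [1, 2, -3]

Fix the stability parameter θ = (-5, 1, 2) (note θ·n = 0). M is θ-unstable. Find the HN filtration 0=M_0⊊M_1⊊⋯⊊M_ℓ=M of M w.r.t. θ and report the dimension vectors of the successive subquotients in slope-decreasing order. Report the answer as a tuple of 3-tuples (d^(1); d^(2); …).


Barcode: M ≅ I[1,2], I[2,2], I[2,3]. HN layers by μ_θ (3 steps, strictly decreasing):
  μ^(1)=2; μ^(2)=1; μ^(3)=-5

((0, 0, 1); (0, 3, 0); (1, 0, 0))


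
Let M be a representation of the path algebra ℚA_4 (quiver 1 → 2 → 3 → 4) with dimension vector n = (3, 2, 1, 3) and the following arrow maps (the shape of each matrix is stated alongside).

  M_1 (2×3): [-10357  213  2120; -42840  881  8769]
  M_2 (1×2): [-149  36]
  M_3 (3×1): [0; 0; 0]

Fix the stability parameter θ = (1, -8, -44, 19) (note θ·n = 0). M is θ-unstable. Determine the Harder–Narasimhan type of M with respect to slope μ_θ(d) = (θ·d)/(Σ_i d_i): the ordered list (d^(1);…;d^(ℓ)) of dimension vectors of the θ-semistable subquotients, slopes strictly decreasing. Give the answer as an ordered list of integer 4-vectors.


Via rank(M_{q-1}∘⋯∘M_p): M ≅ I[1,1], I[1,2], I[1,3], I[4,4]^3.
μ_θ-semistable layers: μ^(1)=19; μ^(2)=1; μ^(3)=-7/2; μ^(4)=-17

((0, 0, 0, 3); (1, 0, 0, 0); (1, 1, 0, 0); (1, 1, 1, 0))


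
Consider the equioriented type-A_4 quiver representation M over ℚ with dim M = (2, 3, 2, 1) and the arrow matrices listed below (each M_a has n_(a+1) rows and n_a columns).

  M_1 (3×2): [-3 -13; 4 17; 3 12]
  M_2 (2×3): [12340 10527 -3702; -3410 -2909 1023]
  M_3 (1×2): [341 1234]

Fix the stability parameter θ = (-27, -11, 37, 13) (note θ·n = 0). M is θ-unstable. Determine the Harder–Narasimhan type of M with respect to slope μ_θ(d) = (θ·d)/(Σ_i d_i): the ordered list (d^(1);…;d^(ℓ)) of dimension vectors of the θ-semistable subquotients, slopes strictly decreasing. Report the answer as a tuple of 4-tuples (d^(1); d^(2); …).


Via rank(M_{q-1}∘⋯∘M_p): M ≅ I[1,3], I[1,4], I[2,2].
μ_θ-semistable layers: μ^(1)=37; μ^(2)=25; μ^(3)=-11; μ^(4)=-27

((0, 0, 1, 0); (0, 0, 1, 1); (0, 3, 0, 0); (2, 0, 0, 0))


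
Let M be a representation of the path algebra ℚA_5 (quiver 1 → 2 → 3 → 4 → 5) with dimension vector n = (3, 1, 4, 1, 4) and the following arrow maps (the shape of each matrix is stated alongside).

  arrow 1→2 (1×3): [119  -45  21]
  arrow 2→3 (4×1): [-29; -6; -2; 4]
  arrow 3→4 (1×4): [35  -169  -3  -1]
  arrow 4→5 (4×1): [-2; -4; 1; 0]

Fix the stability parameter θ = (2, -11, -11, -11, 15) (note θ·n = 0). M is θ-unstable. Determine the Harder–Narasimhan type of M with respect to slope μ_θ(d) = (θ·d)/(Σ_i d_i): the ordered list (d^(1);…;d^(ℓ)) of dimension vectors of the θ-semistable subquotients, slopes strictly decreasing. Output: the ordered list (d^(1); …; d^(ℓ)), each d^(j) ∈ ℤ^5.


Via rank(M_{q-1}∘⋯∘M_p): M ≅ I[1,1]^2, I[1,5], I[3,3]^3, I[5,5]^3.
μ_θ-semistable layers: μ^(1)=15; μ^(2)=2; μ^(3)=-31/4; μ^(4)=-11

((0, 0, 0, 0, 4); (2, 0, 0, 0, 0); (1, 1, 1, 1, 0); (0, 0, 3, 0, 0))


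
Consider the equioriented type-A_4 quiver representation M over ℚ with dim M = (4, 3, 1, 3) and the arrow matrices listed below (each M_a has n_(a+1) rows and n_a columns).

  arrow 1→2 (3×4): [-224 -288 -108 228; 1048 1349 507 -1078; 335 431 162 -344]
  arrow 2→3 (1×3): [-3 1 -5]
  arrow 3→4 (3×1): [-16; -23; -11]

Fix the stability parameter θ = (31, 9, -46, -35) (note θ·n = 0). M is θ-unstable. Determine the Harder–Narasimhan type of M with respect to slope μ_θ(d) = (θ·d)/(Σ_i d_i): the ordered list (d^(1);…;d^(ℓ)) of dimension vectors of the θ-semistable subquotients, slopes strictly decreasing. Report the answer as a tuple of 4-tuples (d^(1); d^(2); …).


Barcode: M ≅ I[1,1], I[1,2]^2, I[1,4], I[4,4]^2. HN layers by μ_θ (4 steps, strictly decreasing):
  μ^(1)=31; μ^(2)=20; μ^(3)=-41/4; μ^(4)=-35

((1, 0, 0, 0); (2, 2, 0, 0); (1, 1, 1, 1); (0, 0, 0, 2))


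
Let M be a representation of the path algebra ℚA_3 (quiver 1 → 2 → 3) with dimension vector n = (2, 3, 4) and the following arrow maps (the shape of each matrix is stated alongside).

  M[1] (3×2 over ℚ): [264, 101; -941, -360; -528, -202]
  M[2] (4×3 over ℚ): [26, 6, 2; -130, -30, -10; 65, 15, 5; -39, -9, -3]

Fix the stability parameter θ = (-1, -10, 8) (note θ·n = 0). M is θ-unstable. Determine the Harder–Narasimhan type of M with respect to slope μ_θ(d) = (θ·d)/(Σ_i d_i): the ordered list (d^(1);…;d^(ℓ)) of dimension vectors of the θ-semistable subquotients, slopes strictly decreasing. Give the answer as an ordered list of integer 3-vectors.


Barcode: M ≅ I[1,2], I[1,3], I[2,2], I[3,3]^3. HN layers by μ_θ (3 steps, strictly decreasing):
  μ^(1)=8; μ^(2)=-11/2; μ^(3)=-10

((0, 0, 4); (2, 2, 0); (0, 1, 0))


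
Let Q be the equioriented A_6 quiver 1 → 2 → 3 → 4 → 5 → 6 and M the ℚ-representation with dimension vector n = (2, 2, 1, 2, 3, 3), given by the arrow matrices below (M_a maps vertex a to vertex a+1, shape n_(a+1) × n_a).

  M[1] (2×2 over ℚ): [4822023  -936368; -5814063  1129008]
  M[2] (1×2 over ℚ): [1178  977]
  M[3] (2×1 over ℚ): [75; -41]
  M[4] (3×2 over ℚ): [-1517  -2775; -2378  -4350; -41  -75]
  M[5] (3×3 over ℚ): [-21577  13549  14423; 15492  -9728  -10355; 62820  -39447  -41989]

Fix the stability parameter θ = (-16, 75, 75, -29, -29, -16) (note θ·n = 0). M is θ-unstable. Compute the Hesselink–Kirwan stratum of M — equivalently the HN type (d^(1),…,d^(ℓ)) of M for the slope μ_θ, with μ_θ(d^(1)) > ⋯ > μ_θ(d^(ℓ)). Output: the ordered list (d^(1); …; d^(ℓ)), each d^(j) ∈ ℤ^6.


Interval decomposition of M: I[1,1], I[1,4], I[2,2], I[4,6], I[5,6]^2.
HN type (ℓ=4): μ^(1)=75; μ^(2)=121/3; μ^(3)=-16; μ^(4)=-29

((0, 1, 0, 0, 0, 0); (0, 1, 1, 1, 0, 0); (2, 0, 0, 0, 0, 3); (0, 0, 0, 1, 3, 0))


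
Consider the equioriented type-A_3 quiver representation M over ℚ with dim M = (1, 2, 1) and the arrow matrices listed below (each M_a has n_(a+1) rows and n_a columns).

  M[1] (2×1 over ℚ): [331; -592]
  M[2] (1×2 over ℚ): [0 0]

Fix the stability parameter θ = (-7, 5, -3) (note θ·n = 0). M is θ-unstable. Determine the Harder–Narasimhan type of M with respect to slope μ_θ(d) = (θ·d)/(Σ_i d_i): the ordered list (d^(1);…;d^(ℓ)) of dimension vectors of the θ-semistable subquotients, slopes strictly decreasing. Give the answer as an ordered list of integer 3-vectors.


Barcode: M ≅ I[1,2], I[2,2], I[3,3]. HN layers by μ_θ (3 steps, strictly decreasing):
  μ^(1)=5; μ^(2)=-3; μ^(3)=-7

((0, 2, 0); (0, 0, 1); (1, 0, 0))


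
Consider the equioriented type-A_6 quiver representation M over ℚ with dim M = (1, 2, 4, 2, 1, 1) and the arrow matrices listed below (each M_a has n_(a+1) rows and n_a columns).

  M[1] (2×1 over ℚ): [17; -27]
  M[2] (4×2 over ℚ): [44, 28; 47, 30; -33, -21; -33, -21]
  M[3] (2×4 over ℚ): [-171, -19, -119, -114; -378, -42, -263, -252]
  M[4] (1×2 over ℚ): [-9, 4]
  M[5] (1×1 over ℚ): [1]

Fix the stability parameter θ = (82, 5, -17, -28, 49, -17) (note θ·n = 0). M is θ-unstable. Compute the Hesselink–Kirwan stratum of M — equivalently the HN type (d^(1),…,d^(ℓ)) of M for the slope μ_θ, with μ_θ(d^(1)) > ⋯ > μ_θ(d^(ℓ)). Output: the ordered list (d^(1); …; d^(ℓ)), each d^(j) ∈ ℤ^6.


Barcode: M ≅ I[1,6], I[2,4], I[3,3]^2. HN layers by μ_θ (4 steps, strictly decreasing):
  μ^(1)=16; μ^(2)=21/2; μ^(3)=-40/3; μ^(4)=-17

((0, 0, 0, 0, 1, 1); (1, 1, 1, 1, 0, 0); (0, 1, 1, 1, 0, 0); (0, 0, 2, 0, 0, 0))


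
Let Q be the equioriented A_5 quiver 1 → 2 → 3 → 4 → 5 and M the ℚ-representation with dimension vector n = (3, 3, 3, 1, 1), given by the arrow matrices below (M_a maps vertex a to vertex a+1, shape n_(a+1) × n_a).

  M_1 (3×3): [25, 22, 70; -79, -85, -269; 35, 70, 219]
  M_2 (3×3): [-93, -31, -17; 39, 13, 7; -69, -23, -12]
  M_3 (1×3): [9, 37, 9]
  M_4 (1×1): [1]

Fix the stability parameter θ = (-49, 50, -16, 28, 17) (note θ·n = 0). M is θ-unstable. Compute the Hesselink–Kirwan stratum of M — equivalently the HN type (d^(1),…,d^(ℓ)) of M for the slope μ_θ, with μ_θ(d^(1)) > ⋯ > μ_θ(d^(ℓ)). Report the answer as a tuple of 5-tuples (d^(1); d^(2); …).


Interval decomposition of M: I[1,2], I[1,3], I[1,5], I[3,3].
HN type (ℓ=5): μ^(1)=50; μ^(2)=45/2; μ^(3)=17; μ^(4)=-16; μ^(5)=-49

((0, 1, 0, 0, 0); (0, 0, 0, 1, 1); (0, 2, 2, 0, 0); (0, 0, 1, 0, 0); (3, 0, 0, 0, 0))


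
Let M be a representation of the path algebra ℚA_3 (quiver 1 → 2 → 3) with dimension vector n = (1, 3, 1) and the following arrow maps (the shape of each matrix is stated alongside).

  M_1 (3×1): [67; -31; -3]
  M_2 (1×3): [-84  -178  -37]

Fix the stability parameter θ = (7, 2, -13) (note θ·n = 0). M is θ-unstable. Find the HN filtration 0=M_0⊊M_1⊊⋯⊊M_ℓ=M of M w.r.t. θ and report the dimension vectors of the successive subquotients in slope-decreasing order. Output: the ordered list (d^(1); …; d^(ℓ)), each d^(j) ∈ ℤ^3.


Via rank(M_{q-1}∘⋯∘M_p): M ≅ I[1,3], I[2,2]^2.
μ_θ-semistable layers: μ^(1)=2; μ^(2)=-4/3

((0, 2, 0); (1, 1, 1))


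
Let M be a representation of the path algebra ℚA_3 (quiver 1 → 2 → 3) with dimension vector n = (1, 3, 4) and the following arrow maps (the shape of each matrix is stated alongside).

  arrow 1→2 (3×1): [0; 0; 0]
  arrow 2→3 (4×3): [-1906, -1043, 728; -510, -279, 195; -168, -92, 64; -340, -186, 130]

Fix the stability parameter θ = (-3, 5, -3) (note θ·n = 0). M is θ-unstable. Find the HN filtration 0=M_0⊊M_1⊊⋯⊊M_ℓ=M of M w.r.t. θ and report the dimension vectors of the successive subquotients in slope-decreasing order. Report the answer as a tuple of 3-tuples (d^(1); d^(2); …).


Interval decomposition of M: I[1,1], I[2,2], I[2,3]^2, I[3,3]^2.
HN type (ℓ=3): μ^(1)=5; μ^(2)=1; μ^(3)=-3

((0, 1, 0); (0, 2, 2); (1, 0, 2))
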